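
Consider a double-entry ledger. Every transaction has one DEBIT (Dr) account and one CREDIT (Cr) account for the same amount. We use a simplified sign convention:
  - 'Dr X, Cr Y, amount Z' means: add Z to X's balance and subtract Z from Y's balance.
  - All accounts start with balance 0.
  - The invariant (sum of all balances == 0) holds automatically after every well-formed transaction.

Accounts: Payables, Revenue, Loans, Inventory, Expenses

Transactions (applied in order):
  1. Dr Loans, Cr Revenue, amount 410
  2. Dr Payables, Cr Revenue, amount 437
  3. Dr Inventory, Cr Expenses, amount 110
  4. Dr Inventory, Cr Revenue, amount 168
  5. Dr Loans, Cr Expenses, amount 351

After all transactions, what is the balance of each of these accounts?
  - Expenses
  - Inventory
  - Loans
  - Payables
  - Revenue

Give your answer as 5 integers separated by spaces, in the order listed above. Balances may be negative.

After txn 1 (Dr Loans, Cr Revenue, amount 410): Loans=410 Revenue=-410
After txn 2 (Dr Payables, Cr Revenue, amount 437): Loans=410 Payables=437 Revenue=-847
After txn 3 (Dr Inventory, Cr Expenses, amount 110): Expenses=-110 Inventory=110 Loans=410 Payables=437 Revenue=-847
After txn 4 (Dr Inventory, Cr Revenue, amount 168): Expenses=-110 Inventory=278 Loans=410 Payables=437 Revenue=-1015
After txn 5 (Dr Loans, Cr Expenses, amount 351): Expenses=-461 Inventory=278 Loans=761 Payables=437 Revenue=-1015

Answer: -461 278 761 437 -1015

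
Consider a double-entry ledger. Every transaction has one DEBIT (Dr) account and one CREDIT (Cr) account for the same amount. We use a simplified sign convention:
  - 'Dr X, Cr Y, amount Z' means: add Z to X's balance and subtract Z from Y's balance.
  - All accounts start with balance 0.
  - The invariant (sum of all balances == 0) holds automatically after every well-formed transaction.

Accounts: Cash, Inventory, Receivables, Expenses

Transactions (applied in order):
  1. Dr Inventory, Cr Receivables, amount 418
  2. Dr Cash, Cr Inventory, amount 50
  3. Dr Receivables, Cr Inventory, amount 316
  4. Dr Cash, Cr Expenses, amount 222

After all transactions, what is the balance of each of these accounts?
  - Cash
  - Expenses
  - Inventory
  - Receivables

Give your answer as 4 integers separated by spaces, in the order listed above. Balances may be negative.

Answer: 272 -222 52 -102

Derivation:
After txn 1 (Dr Inventory, Cr Receivables, amount 418): Inventory=418 Receivables=-418
After txn 2 (Dr Cash, Cr Inventory, amount 50): Cash=50 Inventory=368 Receivables=-418
After txn 3 (Dr Receivables, Cr Inventory, amount 316): Cash=50 Inventory=52 Receivables=-102
After txn 4 (Dr Cash, Cr Expenses, amount 222): Cash=272 Expenses=-222 Inventory=52 Receivables=-102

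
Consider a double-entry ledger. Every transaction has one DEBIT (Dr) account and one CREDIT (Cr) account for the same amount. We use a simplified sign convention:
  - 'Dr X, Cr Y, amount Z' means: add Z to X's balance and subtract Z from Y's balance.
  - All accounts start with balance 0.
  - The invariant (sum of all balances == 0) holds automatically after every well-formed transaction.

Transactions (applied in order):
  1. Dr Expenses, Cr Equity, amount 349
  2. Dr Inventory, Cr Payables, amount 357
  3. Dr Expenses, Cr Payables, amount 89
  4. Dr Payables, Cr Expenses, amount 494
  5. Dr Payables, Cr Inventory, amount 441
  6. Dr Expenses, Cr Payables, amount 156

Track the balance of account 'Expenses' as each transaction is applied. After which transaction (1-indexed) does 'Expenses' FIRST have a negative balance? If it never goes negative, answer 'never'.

Answer: 4

Derivation:
After txn 1: Expenses=349
After txn 2: Expenses=349
After txn 3: Expenses=438
After txn 4: Expenses=-56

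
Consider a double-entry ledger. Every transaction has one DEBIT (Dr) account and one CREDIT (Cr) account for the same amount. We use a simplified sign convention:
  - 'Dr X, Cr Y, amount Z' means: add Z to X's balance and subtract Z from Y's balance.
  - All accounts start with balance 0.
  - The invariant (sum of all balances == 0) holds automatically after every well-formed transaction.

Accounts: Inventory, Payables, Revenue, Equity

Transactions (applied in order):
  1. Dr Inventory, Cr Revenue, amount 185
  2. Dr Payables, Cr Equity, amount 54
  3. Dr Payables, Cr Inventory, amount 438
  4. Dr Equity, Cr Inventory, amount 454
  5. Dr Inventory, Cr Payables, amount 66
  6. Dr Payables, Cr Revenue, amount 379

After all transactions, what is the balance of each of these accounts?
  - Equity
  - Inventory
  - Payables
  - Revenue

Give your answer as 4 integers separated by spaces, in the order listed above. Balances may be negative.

After txn 1 (Dr Inventory, Cr Revenue, amount 185): Inventory=185 Revenue=-185
After txn 2 (Dr Payables, Cr Equity, amount 54): Equity=-54 Inventory=185 Payables=54 Revenue=-185
After txn 3 (Dr Payables, Cr Inventory, amount 438): Equity=-54 Inventory=-253 Payables=492 Revenue=-185
After txn 4 (Dr Equity, Cr Inventory, amount 454): Equity=400 Inventory=-707 Payables=492 Revenue=-185
After txn 5 (Dr Inventory, Cr Payables, amount 66): Equity=400 Inventory=-641 Payables=426 Revenue=-185
After txn 6 (Dr Payables, Cr Revenue, amount 379): Equity=400 Inventory=-641 Payables=805 Revenue=-564

Answer: 400 -641 805 -564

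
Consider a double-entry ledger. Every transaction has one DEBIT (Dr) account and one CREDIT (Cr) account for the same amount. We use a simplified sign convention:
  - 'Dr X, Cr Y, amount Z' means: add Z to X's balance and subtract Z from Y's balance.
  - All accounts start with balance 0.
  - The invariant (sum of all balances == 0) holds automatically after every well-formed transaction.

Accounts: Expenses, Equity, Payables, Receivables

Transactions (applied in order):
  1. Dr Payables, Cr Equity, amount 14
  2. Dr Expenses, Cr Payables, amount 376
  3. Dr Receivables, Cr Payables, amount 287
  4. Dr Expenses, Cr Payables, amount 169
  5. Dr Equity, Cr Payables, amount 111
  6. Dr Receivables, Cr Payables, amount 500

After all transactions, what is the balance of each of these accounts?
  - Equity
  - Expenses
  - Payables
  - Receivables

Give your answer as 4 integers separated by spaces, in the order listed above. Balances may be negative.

Answer: 97 545 -1429 787

Derivation:
After txn 1 (Dr Payables, Cr Equity, amount 14): Equity=-14 Payables=14
After txn 2 (Dr Expenses, Cr Payables, amount 376): Equity=-14 Expenses=376 Payables=-362
After txn 3 (Dr Receivables, Cr Payables, amount 287): Equity=-14 Expenses=376 Payables=-649 Receivables=287
After txn 4 (Dr Expenses, Cr Payables, amount 169): Equity=-14 Expenses=545 Payables=-818 Receivables=287
After txn 5 (Dr Equity, Cr Payables, amount 111): Equity=97 Expenses=545 Payables=-929 Receivables=287
After txn 6 (Dr Receivables, Cr Payables, amount 500): Equity=97 Expenses=545 Payables=-1429 Receivables=787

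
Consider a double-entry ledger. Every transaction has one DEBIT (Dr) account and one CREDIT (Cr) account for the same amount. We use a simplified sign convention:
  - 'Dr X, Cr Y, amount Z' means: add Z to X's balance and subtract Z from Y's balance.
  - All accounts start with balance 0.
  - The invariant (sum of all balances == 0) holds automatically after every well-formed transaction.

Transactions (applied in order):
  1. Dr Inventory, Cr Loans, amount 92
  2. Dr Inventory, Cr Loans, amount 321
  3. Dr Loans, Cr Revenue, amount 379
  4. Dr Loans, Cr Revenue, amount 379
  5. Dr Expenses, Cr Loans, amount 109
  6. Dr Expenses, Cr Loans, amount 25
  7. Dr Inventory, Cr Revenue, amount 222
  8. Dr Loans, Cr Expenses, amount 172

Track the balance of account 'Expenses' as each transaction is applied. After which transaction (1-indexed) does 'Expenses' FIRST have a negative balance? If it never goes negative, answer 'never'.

After txn 1: Expenses=0
After txn 2: Expenses=0
After txn 3: Expenses=0
After txn 4: Expenses=0
After txn 5: Expenses=109
After txn 6: Expenses=134
After txn 7: Expenses=134
After txn 8: Expenses=-38

Answer: 8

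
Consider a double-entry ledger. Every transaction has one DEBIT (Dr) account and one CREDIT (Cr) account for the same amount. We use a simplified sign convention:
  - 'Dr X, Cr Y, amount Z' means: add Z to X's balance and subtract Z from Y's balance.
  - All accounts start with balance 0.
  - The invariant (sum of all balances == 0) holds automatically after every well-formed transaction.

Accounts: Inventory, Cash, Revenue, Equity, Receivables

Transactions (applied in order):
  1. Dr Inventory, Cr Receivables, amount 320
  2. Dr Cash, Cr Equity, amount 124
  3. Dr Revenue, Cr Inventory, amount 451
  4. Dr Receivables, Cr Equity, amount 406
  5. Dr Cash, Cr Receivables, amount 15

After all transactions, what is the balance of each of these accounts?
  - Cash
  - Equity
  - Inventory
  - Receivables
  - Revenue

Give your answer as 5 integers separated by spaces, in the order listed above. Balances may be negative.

After txn 1 (Dr Inventory, Cr Receivables, amount 320): Inventory=320 Receivables=-320
After txn 2 (Dr Cash, Cr Equity, amount 124): Cash=124 Equity=-124 Inventory=320 Receivables=-320
After txn 3 (Dr Revenue, Cr Inventory, amount 451): Cash=124 Equity=-124 Inventory=-131 Receivables=-320 Revenue=451
After txn 4 (Dr Receivables, Cr Equity, amount 406): Cash=124 Equity=-530 Inventory=-131 Receivables=86 Revenue=451
After txn 5 (Dr Cash, Cr Receivables, amount 15): Cash=139 Equity=-530 Inventory=-131 Receivables=71 Revenue=451

Answer: 139 -530 -131 71 451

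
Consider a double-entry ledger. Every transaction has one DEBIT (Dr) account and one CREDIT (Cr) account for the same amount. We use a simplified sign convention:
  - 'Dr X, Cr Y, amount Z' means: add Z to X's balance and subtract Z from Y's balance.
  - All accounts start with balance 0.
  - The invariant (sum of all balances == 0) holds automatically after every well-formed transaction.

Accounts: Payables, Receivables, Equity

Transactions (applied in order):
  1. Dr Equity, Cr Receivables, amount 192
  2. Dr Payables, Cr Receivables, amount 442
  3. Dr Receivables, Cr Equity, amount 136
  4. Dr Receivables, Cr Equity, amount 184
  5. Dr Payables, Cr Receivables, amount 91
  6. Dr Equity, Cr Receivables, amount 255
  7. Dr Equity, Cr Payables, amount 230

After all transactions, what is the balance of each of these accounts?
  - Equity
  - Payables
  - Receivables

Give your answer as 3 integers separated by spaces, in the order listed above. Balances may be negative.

After txn 1 (Dr Equity, Cr Receivables, amount 192): Equity=192 Receivables=-192
After txn 2 (Dr Payables, Cr Receivables, amount 442): Equity=192 Payables=442 Receivables=-634
After txn 3 (Dr Receivables, Cr Equity, amount 136): Equity=56 Payables=442 Receivables=-498
After txn 4 (Dr Receivables, Cr Equity, amount 184): Equity=-128 Payables=442 Receivables=-314
After txn 5 (Dr Payables, Cr Receivables, amount 91): Equity=-128 Payables=533 Receivables=-405
After txn 6 (Dr Equity, Cr Receivables, amount 255): Equity=127 Payables=533 Receivables=-660
After txn 7 (Dr Equity, Cr Payables, amount 230): Equity=357 Payables=303 Receivables=-660

Answer: 357 303 -660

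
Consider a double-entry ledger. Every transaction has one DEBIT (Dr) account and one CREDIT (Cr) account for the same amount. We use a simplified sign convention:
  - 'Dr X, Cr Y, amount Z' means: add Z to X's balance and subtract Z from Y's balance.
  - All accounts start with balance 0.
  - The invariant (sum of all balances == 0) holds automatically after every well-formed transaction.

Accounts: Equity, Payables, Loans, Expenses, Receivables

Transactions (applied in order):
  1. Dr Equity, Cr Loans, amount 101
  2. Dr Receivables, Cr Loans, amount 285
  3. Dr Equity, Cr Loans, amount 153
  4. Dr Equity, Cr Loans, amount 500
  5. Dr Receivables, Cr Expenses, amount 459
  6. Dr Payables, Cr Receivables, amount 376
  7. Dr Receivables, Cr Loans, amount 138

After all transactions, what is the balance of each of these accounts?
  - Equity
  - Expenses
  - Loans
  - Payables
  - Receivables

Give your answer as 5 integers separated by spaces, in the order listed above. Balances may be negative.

Answer: 754 -459 -1177 376 506

Derivation:
After txn 1 (Dr Equity, Cr Loans, amount 101): Equity=101 Loans=-101
After txn 2 (Dr Receivables, Cr Loans, amount 285): Equity=101 Loans=-386 Receivables=285
After txn 3 (Dr Equity, Cr Loans, amount 153): Equity=254 Loans=-539 Receivables=285
After txn 4 (Dr Equity, Cr Loans, amount 500): Equity=754 Loans=-1039 Receivables=285
After txn 5 (Dr Receivables, Cr Expenses, amount 459): Equity=754 Expenses=-459 Loans=-1039 Receivables=744
After txn 6 (Dr Payables, Cr Receivables, amount 376): Equity=754 Expenses=-459 Loans=-1039 Payables=376 Receivables=368
After txn 7 (Dr Receivables, Cr Loans, amount 138): Equity=754 Expenses=-459 Loans=-1177 Payables=376 Receivables=506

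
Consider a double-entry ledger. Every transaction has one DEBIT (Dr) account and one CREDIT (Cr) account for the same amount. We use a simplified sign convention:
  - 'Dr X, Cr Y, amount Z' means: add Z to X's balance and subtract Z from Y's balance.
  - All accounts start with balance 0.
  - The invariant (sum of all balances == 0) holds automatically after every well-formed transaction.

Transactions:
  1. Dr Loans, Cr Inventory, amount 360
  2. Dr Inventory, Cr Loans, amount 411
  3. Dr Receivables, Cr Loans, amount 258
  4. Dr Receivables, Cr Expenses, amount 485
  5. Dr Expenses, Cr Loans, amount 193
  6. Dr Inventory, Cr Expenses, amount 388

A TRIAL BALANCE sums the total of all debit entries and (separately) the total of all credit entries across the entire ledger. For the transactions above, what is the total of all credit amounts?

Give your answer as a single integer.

Txn 1: credit+=360
Txn 2: credit+=411
Txn 3: credit+=258
Txn 4: credit+=485
Txn 5: credit+=193
Txn 6: credit+=388
Total credits = 2095

Answer: 2095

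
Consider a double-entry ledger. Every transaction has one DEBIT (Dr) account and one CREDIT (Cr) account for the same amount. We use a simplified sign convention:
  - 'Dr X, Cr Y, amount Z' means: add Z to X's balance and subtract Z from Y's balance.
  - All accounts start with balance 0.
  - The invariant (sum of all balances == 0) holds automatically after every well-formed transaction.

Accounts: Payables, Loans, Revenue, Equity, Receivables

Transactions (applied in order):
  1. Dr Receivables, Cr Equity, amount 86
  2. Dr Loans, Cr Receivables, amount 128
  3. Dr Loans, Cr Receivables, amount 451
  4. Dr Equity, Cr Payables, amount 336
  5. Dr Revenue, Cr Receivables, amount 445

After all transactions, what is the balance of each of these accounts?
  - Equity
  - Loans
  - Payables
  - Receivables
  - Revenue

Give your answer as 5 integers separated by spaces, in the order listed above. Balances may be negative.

After txn 1 (Dr Receivables, Cr Equity, amount 86): Equity=-86 Receivables=86
After txn 2 (Dr Loans, Cr Receivables, amount 128): Equity=-86 Loans=128 Receivables=-42
After txn 3 (Dr Loans, Cr Receivables, amount 451): Equity=-86 Loans=579 Receivables=-493
After txn 4 (Dr Equity, Cr Payables, amount 336): Equity=250 Loans=579 Payables=-336 Receivables=-493
After txn 5 (Dr Revenue, Cr Receivables, amount 445): Equity=250 Loans=579 Payables=-336 Receivables=-938 Revenue=445

Answer: 250 579 -336 -938 445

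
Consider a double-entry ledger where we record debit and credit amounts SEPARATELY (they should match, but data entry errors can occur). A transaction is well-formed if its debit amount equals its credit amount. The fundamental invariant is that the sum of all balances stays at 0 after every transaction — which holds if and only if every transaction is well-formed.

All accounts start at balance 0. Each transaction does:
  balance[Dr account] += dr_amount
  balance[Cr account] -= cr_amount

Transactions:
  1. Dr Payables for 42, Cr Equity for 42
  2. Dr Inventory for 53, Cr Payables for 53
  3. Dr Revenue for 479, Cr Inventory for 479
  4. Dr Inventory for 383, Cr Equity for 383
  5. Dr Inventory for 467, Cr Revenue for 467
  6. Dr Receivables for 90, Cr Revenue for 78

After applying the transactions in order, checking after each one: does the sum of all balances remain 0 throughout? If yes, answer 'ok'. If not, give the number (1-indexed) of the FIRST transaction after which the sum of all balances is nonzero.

Answer: 6

Derivation:
After txn 1: dr=42 cr=42 sum_balances=0
After txn 2: dr=53 cr=53 sum_balances=0
After txn 3: dr=479 cr=479 sum_balances=0
After txn 4: dr=383 cr=383 sum_balances=0
After txn 5: dr=467 cr=467 sum_balances=0
After txn 6: dr=90 cr=78 sum_balances=12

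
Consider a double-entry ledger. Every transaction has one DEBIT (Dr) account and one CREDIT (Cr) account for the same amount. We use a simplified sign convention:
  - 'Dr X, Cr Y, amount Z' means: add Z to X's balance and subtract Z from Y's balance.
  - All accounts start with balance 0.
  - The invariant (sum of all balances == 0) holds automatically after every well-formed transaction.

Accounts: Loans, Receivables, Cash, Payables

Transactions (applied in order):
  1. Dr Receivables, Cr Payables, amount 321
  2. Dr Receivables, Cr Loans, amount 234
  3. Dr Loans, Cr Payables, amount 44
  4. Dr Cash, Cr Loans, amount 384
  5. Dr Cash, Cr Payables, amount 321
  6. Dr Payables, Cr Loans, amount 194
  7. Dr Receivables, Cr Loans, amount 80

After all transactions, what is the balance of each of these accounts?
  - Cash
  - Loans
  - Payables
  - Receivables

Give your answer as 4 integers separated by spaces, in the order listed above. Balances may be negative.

Answer: 705 -848 -492 635

Derivation:
After txn 1 (Dr Receivables, Cr Payables, amount 321): Payables=-321 Receivables=321
After txn 2 (Dr Receivables, Cr Loans, amount 234): Loans=-234 Payables=-321 Receivables=555
After txn 3 (Dr Loans, Cr Payables, amount 44): Loans=-190 Payables=-365 Receivables=555
After txn 4 (Dr Cash, Cr Loans, amount 384): Cash=384 Loans=-574 Payables=-365 Receivables=555
After txn 5 (Dr Cash, Cr Payables, amount 321): Cash=705 Loans=-574 Payables=-686 Receivables=555
After txn 6 (Dr Payables, Cr Loans, amount 194): Cash=705 Loans=-768 Payables=-492 Receivables=555
After txn 7 (Dr Receivables, Cr Loans, amount 80): Cash=705 Loans=-848 Payables=-492 Receivables=635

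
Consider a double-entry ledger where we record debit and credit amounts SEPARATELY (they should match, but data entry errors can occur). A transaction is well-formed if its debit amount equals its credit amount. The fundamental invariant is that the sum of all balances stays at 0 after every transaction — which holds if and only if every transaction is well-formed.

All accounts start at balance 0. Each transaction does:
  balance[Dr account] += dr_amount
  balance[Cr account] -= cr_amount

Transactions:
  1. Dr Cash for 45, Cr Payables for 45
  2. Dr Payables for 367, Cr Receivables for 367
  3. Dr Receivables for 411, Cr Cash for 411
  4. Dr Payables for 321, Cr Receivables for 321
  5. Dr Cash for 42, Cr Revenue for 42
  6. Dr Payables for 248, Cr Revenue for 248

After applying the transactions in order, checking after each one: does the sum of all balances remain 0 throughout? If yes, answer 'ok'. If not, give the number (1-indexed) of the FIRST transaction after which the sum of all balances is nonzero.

Answer: ok

Derivation:
After txn 1: dr=45 cr=45 sum_balances=0
After txn 2: dr=367 cr=367 sum_balances=0
After txn 3: dr=411 cr=411 sum_balances=0
After txn 4: dr=321 cr=321 sum_balances=0
After txn 5: dr=42 cr=42 sum_balances=0
After txn 6: dr=248 cr=248 sum_balances=0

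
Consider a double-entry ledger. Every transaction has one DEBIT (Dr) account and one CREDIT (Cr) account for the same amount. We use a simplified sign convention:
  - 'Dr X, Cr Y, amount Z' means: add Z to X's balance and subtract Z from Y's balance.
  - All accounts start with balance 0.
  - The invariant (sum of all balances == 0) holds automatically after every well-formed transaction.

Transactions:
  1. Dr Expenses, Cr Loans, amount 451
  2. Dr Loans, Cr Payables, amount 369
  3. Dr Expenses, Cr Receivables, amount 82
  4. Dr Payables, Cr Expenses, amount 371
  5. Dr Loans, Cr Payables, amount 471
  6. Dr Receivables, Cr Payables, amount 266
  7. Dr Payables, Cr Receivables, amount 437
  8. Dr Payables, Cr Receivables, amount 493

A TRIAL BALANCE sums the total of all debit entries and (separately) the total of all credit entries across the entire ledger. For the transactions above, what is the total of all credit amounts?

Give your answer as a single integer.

Answer: 2940

Derivation:
Txn 1: credit+=451
Txn 2: credit+=369
Txn 3: credit+=82
Txn 4: credit+=371
Txn 5: credit+=471
Txn 6: credit+=266
Txn 7: credit+=437
Txn 8: credit+=493
Total credits = 2940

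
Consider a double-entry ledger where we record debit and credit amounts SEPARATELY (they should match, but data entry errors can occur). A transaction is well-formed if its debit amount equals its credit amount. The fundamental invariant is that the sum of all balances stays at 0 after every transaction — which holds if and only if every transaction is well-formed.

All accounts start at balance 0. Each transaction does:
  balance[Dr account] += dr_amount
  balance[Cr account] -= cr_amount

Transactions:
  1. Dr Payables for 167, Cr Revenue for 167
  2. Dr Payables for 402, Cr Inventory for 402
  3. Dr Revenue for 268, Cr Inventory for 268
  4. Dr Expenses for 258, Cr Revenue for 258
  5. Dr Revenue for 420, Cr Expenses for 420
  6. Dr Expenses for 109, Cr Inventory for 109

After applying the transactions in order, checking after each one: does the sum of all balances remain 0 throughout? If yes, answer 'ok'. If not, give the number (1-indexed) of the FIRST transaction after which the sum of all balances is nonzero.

After txn 1: dr=167 cr=167 sum_balances=0
After txn 2: dr=402 cr=402 sum_balances=0
After txn 3: dr=268 cr=268 sum_balances=0
After txn 4: dr=258 cr=258 sum_balances=0
After txn 5: dr=420 cr=420 sum_balances=0
After txn 6: dr=109 cr=109 sum_balances=0

Answer: ok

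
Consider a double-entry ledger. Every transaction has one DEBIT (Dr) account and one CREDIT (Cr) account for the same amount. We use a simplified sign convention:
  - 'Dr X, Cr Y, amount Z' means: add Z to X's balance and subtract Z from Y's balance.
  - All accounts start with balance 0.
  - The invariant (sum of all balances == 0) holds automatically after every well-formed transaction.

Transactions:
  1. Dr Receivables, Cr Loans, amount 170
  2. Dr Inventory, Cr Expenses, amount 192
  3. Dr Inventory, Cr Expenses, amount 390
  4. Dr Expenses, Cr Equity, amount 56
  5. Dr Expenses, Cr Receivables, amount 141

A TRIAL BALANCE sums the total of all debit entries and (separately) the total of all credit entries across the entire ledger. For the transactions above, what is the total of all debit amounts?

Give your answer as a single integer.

Txn 1: debit+=170
Txn 2: debit+=192
Txn 3: debit+=390
Txn 4: debit+=56
Txn 5: debit+=141
Total debits = 949

Answer: 949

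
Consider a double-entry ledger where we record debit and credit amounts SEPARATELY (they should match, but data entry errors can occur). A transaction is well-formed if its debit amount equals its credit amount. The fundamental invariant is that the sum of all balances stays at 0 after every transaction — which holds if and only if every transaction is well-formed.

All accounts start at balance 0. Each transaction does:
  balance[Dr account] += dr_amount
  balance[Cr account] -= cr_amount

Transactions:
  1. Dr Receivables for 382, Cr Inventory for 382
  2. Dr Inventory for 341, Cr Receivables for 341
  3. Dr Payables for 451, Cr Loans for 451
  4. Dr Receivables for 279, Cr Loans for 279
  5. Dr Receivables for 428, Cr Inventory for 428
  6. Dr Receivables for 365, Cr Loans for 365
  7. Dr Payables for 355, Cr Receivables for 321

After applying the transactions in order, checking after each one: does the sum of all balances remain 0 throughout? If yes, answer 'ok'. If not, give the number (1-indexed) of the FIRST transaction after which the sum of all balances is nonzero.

Answer: 7

Derivation:
After txn 1: dr=382 cr=382 sum_balances=0
After txn 2: dr=341 cr=341 sum_balances=0
After txn 3: dr=451 cr=451 sum_balances=0
After txn 4: dr=279 cr=279 sum_balances=0
After txn 5: dr=428 cr=428 sum_balances=0
After txn 6: dr=365 cr=365 sum_balances=0
After txn 7: dr=355 cr=321 sum_balances=34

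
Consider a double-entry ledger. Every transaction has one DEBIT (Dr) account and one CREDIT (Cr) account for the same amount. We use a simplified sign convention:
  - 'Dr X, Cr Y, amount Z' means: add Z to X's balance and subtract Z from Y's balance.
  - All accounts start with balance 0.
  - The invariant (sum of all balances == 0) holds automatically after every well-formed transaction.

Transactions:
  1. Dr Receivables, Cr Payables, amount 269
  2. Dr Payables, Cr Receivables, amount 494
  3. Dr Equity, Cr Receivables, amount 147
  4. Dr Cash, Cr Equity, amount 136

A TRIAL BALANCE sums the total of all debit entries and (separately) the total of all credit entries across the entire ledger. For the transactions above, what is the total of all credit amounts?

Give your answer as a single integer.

Txn 1: credit+=269
Txn 2: credit+=494
Txn 3: credit+=147
Txn 4: credit+=136
Total credits = 1046

Answer: 1046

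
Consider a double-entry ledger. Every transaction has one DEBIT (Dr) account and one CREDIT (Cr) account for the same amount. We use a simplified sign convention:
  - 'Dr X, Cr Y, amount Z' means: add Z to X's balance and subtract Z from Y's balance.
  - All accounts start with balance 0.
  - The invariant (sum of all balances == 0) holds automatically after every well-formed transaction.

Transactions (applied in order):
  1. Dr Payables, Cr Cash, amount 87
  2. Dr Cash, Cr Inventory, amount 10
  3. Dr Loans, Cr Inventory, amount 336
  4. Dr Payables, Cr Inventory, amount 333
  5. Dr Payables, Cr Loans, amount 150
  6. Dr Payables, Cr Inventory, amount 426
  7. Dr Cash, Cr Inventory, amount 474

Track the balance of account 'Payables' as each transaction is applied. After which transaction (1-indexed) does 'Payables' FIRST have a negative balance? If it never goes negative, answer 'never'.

Answer: never

Derivation:
After txn 1: Payables=87
After txn 2: Payables=87
After txn 3: Payables=87
After txn 4: Payables=420
After txn 5: Payables=570
After txn 6: Payables=996
After txn 7: Payables=996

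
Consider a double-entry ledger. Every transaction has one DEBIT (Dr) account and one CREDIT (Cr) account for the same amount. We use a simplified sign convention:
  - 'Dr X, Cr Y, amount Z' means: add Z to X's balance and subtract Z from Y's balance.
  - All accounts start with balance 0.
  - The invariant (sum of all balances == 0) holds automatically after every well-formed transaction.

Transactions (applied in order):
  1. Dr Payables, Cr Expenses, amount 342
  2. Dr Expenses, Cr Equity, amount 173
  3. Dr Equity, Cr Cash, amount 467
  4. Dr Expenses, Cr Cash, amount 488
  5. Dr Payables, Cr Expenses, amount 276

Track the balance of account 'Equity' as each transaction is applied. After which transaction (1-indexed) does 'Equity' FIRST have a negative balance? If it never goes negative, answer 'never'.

Answer: 2

Derivation:
After txn 1: Equity=0
After txn 2: Equity=-173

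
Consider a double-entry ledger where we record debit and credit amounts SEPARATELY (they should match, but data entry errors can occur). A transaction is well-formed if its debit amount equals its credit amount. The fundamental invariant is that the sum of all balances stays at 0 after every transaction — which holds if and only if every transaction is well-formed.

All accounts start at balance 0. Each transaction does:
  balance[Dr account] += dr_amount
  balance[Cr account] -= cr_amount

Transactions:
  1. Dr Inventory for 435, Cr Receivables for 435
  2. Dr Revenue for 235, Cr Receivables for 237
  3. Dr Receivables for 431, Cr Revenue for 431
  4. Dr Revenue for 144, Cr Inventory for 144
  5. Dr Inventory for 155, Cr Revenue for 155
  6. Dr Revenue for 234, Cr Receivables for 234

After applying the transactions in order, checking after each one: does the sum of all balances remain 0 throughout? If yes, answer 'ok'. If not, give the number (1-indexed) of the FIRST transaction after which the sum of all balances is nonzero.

Answer: 2

Derivation:
After txn 1: dr=435 cr=435 sum_balances=0
After txn 2: dr=235 cr=237 sum_balances=-2
After txn 3: dr=431 cr=431 sum_balances=-2
After txn 4: dr=144 cr=144 sum_balances=-2
After txn 5: dr=155 cr=155 sum_balances=-2
After txn 6: dr=234 cr=234 sum_balances=-2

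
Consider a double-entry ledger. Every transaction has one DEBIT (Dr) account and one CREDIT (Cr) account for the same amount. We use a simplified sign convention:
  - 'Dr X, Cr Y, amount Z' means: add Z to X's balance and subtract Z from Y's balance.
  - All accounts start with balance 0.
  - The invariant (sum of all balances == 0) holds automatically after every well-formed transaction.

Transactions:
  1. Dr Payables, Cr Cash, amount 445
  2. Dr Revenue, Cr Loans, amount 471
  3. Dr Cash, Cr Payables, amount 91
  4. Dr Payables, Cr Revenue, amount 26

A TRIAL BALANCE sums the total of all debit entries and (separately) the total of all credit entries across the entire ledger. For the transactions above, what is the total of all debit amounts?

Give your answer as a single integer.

Answer: 1033

Derivation:
Txn 1: debit+=445
Txn 2: debit+=471
Txn 3: debit+=91
Txn 4: debit+=26
Total debits = 1033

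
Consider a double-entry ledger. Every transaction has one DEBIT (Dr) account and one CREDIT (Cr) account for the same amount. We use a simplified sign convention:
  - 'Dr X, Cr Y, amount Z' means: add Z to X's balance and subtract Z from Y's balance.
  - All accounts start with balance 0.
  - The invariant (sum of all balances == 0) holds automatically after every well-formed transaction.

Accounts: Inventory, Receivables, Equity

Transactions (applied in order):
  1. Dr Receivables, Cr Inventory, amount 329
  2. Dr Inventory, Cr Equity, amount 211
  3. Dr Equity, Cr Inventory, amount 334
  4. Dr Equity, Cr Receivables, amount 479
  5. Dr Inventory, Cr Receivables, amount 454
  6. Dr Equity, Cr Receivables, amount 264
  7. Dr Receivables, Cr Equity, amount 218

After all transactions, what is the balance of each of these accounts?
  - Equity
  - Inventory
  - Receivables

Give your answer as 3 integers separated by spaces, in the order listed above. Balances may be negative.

After txn 1 (Dr Receivables, Cr Inventory, amount 329): Inventory=-329 Receivables=329
After txn 2 (Dr Inventory, Cr Equity, amount 211): Equity=-211 Inventory=-118 Receivables=329
After txn 3 (Dr Equity, Cr Inventory, amount 334): Equity=123 Inventory=-452 Receivables=329
After txn 4 (Dr Equity, Cr Receivables, amount 479): Equity=602 Inventory=-452 Receivables=-150
After txn 5 (Dr Inventory, Cr Receivables, amount 454): Equity=602 Inventory=2 Receivables=-604
After txn 6 (Dr Equity, Cr Receivables, amount 264): Equity=866 Inventory=2 Receivables=-868
After txn 7 (Dr Receivables, Cr Equity, amount 218): Equity=648 Inventory=2 Receivables=-650

Answer: 648 2 -650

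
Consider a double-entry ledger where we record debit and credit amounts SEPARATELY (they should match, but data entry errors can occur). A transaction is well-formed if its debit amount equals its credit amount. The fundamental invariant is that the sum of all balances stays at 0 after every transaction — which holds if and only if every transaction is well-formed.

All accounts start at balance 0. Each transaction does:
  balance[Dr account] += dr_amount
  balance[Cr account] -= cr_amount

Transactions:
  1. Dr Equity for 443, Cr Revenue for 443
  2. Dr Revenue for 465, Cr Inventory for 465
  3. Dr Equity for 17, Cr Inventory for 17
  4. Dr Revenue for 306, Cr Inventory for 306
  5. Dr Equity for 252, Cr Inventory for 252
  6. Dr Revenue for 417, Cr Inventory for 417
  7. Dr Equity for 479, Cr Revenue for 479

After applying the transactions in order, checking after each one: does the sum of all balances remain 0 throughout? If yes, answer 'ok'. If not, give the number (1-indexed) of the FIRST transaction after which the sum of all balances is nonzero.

Answer: ok

Derivation:
After txn 1: dr=443 cr=443 sum_balances=0
After txn 2: dr=465 cr=465 sum_balances=0
After txn 3: dr=17 cr=17 sum_balances=0
After txn 4: dr=306 cr=306 sum_balances=0
After txn 5: dr=252 cr=252 sum_balances=0
After txn 6: dr=417 cr=417 sum_balances=0
After txn 7: dr=479 cr=479 sum_balances=0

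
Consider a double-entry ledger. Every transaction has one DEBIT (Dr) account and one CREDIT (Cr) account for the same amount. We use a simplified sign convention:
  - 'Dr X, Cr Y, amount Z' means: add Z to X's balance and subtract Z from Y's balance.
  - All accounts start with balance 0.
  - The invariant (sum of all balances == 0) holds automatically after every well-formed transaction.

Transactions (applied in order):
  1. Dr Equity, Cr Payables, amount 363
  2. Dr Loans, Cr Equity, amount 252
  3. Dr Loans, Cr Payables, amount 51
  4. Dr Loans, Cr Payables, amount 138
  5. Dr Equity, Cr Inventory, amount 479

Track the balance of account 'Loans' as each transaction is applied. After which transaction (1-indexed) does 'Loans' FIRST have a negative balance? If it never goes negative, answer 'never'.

Answer: never

Derivation:
After txn 1: Loans=0
After txn 2: Loans=252
After txn 3: Loans=303
After txn 4: Loans=441
After txn 5: Loans=441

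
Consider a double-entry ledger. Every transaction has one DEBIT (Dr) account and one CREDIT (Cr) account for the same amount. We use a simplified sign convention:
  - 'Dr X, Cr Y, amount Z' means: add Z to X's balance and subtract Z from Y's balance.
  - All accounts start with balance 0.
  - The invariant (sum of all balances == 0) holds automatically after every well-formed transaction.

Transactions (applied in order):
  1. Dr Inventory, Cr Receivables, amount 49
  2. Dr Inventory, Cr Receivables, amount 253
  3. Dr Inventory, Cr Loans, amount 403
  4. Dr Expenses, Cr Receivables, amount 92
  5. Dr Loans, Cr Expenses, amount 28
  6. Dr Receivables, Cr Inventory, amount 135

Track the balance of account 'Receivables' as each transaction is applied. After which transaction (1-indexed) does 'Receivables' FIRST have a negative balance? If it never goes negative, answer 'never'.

After txn 1: Receivables=-49

Answer: 1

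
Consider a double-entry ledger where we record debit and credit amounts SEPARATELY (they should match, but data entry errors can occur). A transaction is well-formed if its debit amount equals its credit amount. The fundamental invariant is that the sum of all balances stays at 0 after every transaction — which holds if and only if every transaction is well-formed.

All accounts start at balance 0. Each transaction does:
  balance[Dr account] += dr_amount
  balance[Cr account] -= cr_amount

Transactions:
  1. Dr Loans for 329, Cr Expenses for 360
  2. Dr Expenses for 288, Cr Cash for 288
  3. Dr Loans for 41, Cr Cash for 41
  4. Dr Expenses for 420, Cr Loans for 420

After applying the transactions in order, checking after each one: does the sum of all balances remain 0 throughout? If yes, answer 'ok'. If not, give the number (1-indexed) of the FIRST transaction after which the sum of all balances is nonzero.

After txn 1: dr=329 cr=360 sum_balances=-31
After txn 2: dr=288 cr=288 sum_balances=-31
After txn 3: dr=41 cr=41 sum_balances=-31
After txn 4: dr=420 cr=420 sum_balances=-31

Answer: 1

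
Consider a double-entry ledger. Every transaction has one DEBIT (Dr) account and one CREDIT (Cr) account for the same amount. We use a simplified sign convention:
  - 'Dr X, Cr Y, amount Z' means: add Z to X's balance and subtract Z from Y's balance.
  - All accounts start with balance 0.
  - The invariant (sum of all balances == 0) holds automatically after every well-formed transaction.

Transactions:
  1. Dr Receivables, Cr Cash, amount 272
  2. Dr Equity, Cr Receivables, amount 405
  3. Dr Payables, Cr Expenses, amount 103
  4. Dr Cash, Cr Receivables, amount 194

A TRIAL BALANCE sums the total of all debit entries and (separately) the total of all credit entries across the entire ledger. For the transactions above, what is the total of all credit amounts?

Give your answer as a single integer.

Answer: 974

Derivation:
Txn 1: credit+=272
Txn 2: credit+=405
Txn 3: credit+=103
Txn 4: credit+=194
Total credits = 974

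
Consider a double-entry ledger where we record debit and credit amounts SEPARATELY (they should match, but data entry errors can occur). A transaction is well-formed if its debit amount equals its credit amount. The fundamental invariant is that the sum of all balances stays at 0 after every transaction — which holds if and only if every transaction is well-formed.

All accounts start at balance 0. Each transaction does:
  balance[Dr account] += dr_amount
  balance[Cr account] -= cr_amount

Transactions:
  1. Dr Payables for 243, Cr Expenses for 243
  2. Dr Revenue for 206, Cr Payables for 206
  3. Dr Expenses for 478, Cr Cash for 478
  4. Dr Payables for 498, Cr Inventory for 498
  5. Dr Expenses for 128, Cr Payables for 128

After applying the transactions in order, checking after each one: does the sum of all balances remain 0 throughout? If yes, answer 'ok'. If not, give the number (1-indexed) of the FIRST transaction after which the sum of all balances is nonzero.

Answer: ok

Derivation:
After txn 1: dr=243 cr=243 sum_balances=0
After txn 2: dr=206 cr=206 sum_balances=0
After txn 3: dr=478 cr=478 sum_balances=0
After txn 4: dr=498 cr=498 sum_balances=0
After txn 5: dr=128 cr=128 sum_balances=0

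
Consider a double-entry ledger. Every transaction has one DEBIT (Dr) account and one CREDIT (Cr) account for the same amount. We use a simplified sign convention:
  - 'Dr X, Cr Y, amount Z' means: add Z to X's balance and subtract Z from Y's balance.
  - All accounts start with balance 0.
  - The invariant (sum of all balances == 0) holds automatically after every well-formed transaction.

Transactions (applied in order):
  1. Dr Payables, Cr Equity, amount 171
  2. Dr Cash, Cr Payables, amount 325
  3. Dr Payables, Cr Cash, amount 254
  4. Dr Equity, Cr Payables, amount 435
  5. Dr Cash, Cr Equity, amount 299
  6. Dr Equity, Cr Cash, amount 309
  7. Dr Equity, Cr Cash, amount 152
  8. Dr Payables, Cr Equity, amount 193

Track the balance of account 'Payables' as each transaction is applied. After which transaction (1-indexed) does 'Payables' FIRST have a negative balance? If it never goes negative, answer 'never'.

After txn 1: Payables=171
After txn 2: Payables=-154

Answer: 2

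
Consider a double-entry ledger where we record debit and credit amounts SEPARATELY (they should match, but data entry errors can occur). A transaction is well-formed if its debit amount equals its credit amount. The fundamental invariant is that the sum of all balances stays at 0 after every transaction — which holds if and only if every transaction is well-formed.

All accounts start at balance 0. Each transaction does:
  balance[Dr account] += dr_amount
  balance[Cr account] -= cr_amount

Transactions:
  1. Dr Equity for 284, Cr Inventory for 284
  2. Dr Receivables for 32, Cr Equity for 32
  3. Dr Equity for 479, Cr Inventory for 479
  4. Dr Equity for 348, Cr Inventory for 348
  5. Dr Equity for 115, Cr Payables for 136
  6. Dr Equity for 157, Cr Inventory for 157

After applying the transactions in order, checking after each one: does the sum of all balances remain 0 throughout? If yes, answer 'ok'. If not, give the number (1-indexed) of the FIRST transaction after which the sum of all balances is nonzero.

Answer: 5

Derivation:
After txn 1: dr=284 cr=284 sum_balances=0
After txn 2: dr=32 cr=32 sum_balances=0
After txn 3: dr=479 cr=479 sum_balances=0
After txn 4: dr=348 cr=348 sum_balances=0
After txn 5: dr=115 cr=136 sum_balances=-21
After txn 6: dr=157 cr=157 sum_balances=-21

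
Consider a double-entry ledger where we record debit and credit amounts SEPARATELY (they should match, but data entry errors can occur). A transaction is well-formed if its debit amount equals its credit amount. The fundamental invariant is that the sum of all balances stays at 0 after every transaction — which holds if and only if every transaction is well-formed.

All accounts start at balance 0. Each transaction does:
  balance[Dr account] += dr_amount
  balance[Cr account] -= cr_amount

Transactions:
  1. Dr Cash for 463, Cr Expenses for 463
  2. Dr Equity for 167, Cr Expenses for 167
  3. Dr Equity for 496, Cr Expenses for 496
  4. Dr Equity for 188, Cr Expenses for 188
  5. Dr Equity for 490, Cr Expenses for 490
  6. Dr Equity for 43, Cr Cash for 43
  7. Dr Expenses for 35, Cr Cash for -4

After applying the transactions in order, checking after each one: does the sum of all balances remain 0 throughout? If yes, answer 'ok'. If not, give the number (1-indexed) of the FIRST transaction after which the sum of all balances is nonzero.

Answer: 7

Derivation:
After txn 1: dr=463 cr=463 sum_balances=0
After txn 2: dr=167 cr=167 sum_balances=0
After txn 3: dr=496 cr=496 sum_balances=0
After txn 4: dr=188 cr=188 sum_balances=0
After txn 5: dr=490 cr=490 sum_balances=0
After txn 6: dr=43 cr=43 sum_balances=0
After txn 7: dr=35 cr=-4 sum_balances=39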